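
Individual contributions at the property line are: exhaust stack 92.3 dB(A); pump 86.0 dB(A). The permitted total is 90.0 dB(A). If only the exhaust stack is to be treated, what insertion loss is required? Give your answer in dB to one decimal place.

4.5 dB

Fixed contribution from the other source: Σ 10^(L/10) = 10^(86.0/10) = 3.981e+08 (86.00 dB(A)).
To meet 90.0 dB(A) overall, the treated exhaust stack may contribute at most 10^(90.0/10) − 3.981e+08 = 6.019e+08, i.e. 87.80 dB(A).
So the exhaust stack must be reduced from 92.3 to 87.80 dB(A): IL = 4.50 dB.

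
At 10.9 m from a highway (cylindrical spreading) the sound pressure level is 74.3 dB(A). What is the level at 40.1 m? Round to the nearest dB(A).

For a line source, L₂ = L₁ − 10·log₁₀(r₂/r₁).
L₂ = 74.3 − 10·log₁₀(40.1/10.9) = 74.3 − 5.657 = 68.64 dB(A).

69 dB(A)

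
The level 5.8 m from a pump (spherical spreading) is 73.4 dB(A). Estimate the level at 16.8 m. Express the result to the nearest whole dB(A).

Spherical spreading from a point source gives a 20·log₁₀(r₂/r₁) drop.
L₂ = 73.4 − 20·log₁₀(16.8/5.8) = 73.4 − 9.238 = 64.16 dB(A).

64 dB(A)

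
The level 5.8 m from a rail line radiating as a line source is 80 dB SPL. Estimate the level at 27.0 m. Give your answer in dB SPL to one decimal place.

Cylindrical spreading from a line source gives a 10·log₁₀(r₂/r₁) drop.
L₂ = 80 − 10·log₁₀(27.0/5.8) = 80 − 6.679 = 73.32 dB SPL.

73.3 dB SPL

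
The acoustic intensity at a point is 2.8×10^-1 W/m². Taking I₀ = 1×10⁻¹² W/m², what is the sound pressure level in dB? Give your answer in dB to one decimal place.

114.5 dB

I/I₀ = 2.8×10^-1/10⁻¹² = 2.8×10^11, and L = 10·log₁₀(I/I₀).
L = 10·(0.4472 + 11) = 114.47 dB.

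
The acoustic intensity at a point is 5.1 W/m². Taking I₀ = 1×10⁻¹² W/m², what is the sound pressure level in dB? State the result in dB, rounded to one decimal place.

127.1 dB

Dividing by I₀ shifts the exponent by 12: I/I₀ = 5.1×10^12.
L = 10·(0.7076 + 12) = 127.08 dB.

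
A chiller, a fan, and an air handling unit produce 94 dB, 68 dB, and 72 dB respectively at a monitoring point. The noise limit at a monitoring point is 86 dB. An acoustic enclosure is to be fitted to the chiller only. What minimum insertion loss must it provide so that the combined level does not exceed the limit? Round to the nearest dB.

The untreated sources together contribute 10^(68/10) + 10^(72/10) = 2.216e+07, i.e. 73.46 dB.
To meet 86 dB overall, the treated chiller may contribute at most 10^(86/10) − 2.216e+07 = 3.759e+08, i.e. 85.75 dB.
Required insertion loss = 94 − 85.75 = 8.25 dB.

8 dB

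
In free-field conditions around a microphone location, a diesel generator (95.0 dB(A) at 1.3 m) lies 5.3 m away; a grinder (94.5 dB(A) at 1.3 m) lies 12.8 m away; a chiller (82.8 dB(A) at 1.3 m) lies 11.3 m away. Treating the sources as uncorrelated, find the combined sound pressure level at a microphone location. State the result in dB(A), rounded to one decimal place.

83.5 dB(A)

Propagate each source to the receiver with L = L_ref − 20·log₁₀(r/r_ref), then add intensities.
diesel generator: 95.0 − 20·log₁₀(5.3/1.3) = 95.0 − 12.21 = 82.79 dB(A).
grinder: 94.5 − 20·log₁₀(12.8/1.3) = 94.5 − 19.87 = 74.63 dB(A).
chiller: 82.8 − 20·log₁₀(11.3/1.3) = 82.8 − 18.78 = 64.02 dB(A).
Σ 10^(L/10) = 2.218e+08 → L_total = 10·log₁₀(2.218e+08) = 83.46 dB(A).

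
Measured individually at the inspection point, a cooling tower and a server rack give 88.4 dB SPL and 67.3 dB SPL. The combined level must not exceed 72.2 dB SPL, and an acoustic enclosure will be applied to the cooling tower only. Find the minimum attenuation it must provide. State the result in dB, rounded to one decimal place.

17.9 dB

Fixed contribution from the other source: Σ 10^(L/10) = 10^(67.3/10) = 5.370e+06 (67.30 dB SPL).
The limit corresponds to 10^(72.2/10) = 1.660e+07; subtracting the fixed part leaves 1.123e+07 for the cooling tower, i.e. 70.50 dB SPL.
So the cooling tower must be reduced from 88.4 to 70.50 dB SPL: IL = 17.90 dB.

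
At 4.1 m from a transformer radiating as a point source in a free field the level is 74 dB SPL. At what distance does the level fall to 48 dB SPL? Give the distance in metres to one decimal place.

The 26.0 dB drop corresponds to a distance ratio of 10^(26.0/20) for a point source.
r₂ = 4.1·10^((74−48)/20) = 4.1·10^(26.0/20) = 81.81 m.

81.8 m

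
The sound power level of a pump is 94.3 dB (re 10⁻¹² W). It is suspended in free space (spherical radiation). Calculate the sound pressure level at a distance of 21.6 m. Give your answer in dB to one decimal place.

56.6 dB

Free-field spherical radiation: L_p = L_w − 10·log₁₀(4π·r²), r = 21.6 m.
4π·r² = 5863 m², 10·log₁₀ of that is 37.681 dB.
L_p = 94.3 − 37.681 = 56.62 dB.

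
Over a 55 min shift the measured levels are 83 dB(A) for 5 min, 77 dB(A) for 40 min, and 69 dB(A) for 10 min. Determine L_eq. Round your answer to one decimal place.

L_eq = 10·log₁₀[(1/T)·Σ tᵢ·10^(Lᵢ/10)] with T = 55 min.
Σ tᵢ·10^(Lᵢ/10) = 5·10^(83/10) + 40·10^(77/10) + 10·10^(69/10) = 3.082e+09.
L_eq = 10·log₁₀(3.082e+09/55) = 77.48 dB(A).

77.5 dB(A)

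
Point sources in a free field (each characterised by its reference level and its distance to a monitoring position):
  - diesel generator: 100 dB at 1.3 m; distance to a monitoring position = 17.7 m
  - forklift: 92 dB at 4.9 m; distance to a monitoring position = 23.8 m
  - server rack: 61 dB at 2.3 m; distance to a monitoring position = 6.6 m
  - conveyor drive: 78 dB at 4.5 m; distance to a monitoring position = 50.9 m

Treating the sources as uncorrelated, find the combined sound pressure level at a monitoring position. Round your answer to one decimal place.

Propagate each source to the receiver with L = L_ref − 20·log₁₀(r/r_ref), then add intensities.
diesel generator: 100 − 20·log₁₀(17.7/1.3) = 100 − 22.68 = 77.32 dB.
forklift: 92 − 20·log₁₀(23.8/4.9) = 92 − 13.73 = 78.27 dB.
server rack: 61 − 20·log₁₀(6.6/2.3) = 61 − 9.16 = 51.84 dB.
conveyor drive: 78 − 20·log₁₀(50.9/4.5) = 78 − 21.07 = 56.93 dB.
Σ 10^(L/10) = 1.218e+08 → L_total = 10·log₁₀(1.218e+08) = 80.86 dB.

80.9 dB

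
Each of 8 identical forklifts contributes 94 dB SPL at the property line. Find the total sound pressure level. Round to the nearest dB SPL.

103 dB SPL

With 8 equal, uncorrelated contributions the intensity is 8× that of one unit, giving a rise of 10·log₁₀ 8.
L_total = 94 + 10·log₁₀(8) = 94 + 9.031 = 103.03 dB SPL.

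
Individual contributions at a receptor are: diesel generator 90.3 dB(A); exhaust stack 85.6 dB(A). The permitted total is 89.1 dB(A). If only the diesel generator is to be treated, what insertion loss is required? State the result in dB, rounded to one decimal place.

3.8 dB

The untreated sources together contribute 10^(85.6/10) = 3.631e+08, i.e. 85.60 dB(A).
The limit corresponds to 10^(89.1/10) = 8.128e+08; subtracting the fixed part leaves 4.498e+08 for the diesel generator, i.e. 86.53 dB(A).
Required insertion loss = 90.3 − 86.53 = 3.77 dB.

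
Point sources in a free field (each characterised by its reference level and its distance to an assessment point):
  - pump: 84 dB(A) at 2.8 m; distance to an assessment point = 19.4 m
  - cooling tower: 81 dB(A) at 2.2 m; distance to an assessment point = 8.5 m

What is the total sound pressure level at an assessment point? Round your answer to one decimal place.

71.4 dB(A)

Propagate each source to the receiver with L = L_ref − 20·log₁₀(r/r_ref), then add intensities.
pump: 84 − 20·log₁₀(19.4/2.8) = 84 − 16.81 = 67.19 dB(A).
cooling tower: 81 − 20·log₁₀(8.5/2.2) = 81 − 11.74 = 69.26 dB(A).
Σ 10^(L/10) = 1.367e+07 → L_total = 10·log₁₀(1.367e+07) = 71.36 dB(A).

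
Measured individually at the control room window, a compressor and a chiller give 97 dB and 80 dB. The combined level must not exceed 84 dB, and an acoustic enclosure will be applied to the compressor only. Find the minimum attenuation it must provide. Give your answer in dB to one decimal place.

Everything except the compressor sums to 10^(80/10) = 1.000e+08 in linear terms, 80.00 dB.
To meet 84 dB overall, the treated compressor may contribute at most 10^(84/10) − 1.000e+08 = 1.512e+08, i.e. 81.80 dB.
Required insertion loss = 97 − 81.80 = 15.20 dB.

15.2 dB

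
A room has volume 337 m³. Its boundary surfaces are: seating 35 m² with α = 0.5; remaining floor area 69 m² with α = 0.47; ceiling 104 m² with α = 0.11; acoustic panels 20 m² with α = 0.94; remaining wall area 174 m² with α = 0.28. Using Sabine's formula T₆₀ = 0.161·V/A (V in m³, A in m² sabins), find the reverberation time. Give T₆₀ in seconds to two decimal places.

A = Σ Sᵢαᵢ = 35·0.5 + 69·0.47 + 104·0.11 + 20·0.94 + 174·0.28 = 128.89 m².
T₆₀ = 0.161·V/A = 0.161·337/128.89 = 0.421 s.

0.42 s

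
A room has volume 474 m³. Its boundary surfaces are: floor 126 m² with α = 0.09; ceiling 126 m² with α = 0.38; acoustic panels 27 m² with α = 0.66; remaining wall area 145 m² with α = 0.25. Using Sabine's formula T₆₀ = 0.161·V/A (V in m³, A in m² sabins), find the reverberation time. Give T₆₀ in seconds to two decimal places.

0.67 s

A = Σ Sᵢαᵢ = 126·0.09 + 126·0.38 + 27·0.66 + 145·0.25 = 113.29 m².
T₆₀ = 0.161 × 474 / 113.29 = 0.674 s.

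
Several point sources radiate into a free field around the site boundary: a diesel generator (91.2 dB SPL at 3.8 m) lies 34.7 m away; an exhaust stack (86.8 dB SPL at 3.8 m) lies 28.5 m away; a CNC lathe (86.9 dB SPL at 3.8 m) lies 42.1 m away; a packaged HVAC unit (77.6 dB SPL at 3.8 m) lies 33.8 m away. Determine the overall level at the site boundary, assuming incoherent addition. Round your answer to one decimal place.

74.6 dB SPL

Apply inverse-square spreading to bring every level to the receiver, then sum 10^(L/10).
diesel generator: 91.2 − 20·log₁₀(34.7/3.8) = 91.2 − 19.21 = 71.99 dB SPL.
exhaust stack: 86.8 − 20·log₁₀(28.5/3.8) = 86.8 − 17.50 = 69.30 dB SPL.
CNC lathe: 86.9 − 20·log₁₀(42.1/3.8) = 86.9 − 20.89 = 66.01 dB SPL.
packaged HVAC unit: 77.6 − 20·log₁₀(33.8/3.8) = 77.6 − 18.98 = 58.62 dB SPL.
Σ 10^(L/10) = 2.904e+07 → L_total = 10·log₁₀(2.904e+07) = 74.63 dB SPL.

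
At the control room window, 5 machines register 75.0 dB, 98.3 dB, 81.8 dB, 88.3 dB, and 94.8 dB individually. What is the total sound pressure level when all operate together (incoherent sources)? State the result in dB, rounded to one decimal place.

100.3 dB

Incoherent sources combine by intensity addition: L_total = 10·log₁₀(Σ 10^(L_i/10)).
Σ 10^(L/10) = 10^(75.0/10) + 10^(98.3/10) + 10^(81.8/10) + 10^(88.3/10) + 10^(94.8/10) = 1.064e+10.
L_total = 10·log₁₀(1.064e+10) = 100.27 dB.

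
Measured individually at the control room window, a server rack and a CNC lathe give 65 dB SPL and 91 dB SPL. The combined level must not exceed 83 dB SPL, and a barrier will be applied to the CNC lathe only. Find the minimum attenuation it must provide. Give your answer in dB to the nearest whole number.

8 dB

The untreated sources together contribute 10^(65/10) = 3.162e+06, i.e. 65.00 dB SPL.
To meet 83 dB SPL overall, the treated CNC lathe may contribute at most 10^(83/10) − 3.162e+06 = 1.964e+08, i.e. 82.93 dB SPL.
So the CNC lathe must be reduced from 91 to 82.93 dB SPL: IL = 8.07 dB.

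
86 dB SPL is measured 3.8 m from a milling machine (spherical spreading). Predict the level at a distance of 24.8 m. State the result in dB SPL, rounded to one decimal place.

Point-source attenuation: ΔL = 20·log₁₀(r₂/r₁) = 20·log₁₀(24.8/3.8) = 16.293 dB.
L₂ = 86 − 20·log₁₀(24.8/3.8) = 86 − 16.293 = 69.71 dB SPL.

69.7 dB SPL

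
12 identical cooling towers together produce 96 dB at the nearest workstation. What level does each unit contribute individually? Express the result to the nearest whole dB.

85 dB

Dividing the total intensity by 12 lowers the level by 10·log₁₀ 12 = 10.792 dB: L₁ = 96 − 10.792.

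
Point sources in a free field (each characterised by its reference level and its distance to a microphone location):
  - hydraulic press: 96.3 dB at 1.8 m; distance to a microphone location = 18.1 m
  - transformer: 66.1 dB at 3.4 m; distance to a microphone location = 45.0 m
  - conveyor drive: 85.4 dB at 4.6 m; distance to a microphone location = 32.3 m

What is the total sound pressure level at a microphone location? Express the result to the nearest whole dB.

Apply inverse-square spreading to bring every level to the receiver, then sum 10^(L/10).
hydraulic press: 96.3 − 20·log₁₀(18.1/1.8) = 96.3 − 20.05 = 76.25 dB.
transformer: 66.1 − 20·log₁₀(45.0/3.4) = 66.1 − 22.43 = 43.67 dB.
conveyor drive: 85.4 − 20·log₁₀(32.3/4.6) = 85.4 − 16.93 = 68.47 dB.
Σ 10^(L/10) = 4.924e+07 → L_total = 10·log₁₀(4.924e+07) = 76.92 dB.

77 dB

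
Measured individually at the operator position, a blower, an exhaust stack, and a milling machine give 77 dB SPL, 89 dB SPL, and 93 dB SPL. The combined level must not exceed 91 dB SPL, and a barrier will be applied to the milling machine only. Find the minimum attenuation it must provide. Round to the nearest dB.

Everything except the milling machine sums to 10^(77/10) + 10^(89/10) = 8.444e+08 in linear terms, 89.27 dB SPL.
To meet 91 dB SPL overall, the treated milling machine may contribute at most 10^(91/10) − 8.444e+08 = 4.145e+08, i.e. 86.18 dB SPL.
Required insertion loss = 93 − 86.18 = 6.82 dB.

7 dB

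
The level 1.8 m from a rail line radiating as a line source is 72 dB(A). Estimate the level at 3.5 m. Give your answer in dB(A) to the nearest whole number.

Line-source attenuation: ΔL = 10·log₁₀(r₂/r₁) = 10·log₁₀(3.5/1.8) = 2.888 dB.
L₂ = 72 − 10·log₁₀(3.5/1.8) = 72 − 2.888 = 69.11 dB(A).

69 dB(A)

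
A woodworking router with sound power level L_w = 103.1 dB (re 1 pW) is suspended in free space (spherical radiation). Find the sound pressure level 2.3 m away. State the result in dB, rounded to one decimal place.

84.9 dB

The power spreads over a sphere of area 4π·r², so L_p = L_w − 10·log₁₀(4π·r²).
4π·r² = 66.48 m², 10·log₁₀ of that is 18.227 dB.
L_p = 103.1 − 18.227 = 84.87 dB.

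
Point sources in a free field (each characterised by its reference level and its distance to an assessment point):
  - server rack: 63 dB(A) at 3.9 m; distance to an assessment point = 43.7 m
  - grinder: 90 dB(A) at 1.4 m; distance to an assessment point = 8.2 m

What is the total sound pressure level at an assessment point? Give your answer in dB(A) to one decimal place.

74.6 dB(A)

Propagate each source to the receiver with L = L_ref − 20·log₁₀(r/r_ref), then add intensities.
server rack: 63 − 20·log₁₀(43.7/3.9) = 63 − 20.99 = 42.01 dB(A).
grinder: 90 − 20·log₁₀(8.2/1.4) = 90 − 15.35 = 74.65 dB(A).
Σ 10^(L/10) = 2.917e+07 → L_total = 10·log₁₀(2.917e+07) = 74.65 dB(A).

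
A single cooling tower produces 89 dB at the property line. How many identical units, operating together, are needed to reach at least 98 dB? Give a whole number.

8

Need L₁ + 10·log₁₀ N ≥ 98, i.e. log₁₀ N ≥ 0.90.
N ≥ 10^(9.0/10) = 7.943, so N = 8.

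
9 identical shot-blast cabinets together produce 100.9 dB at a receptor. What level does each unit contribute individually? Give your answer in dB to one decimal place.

91.4 dB

For N identical incoherent sources L_total = L₁ + 10·log₁₀ N, so L₁ = 100.9 − 10·log₁₀(9) = 100.9 − 9.542.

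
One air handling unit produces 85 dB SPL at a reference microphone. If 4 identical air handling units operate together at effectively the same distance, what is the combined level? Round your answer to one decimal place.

91.0 dB SPL

N identical incoherent sources raise the level by 10·log₁₀ N.
L_total = 85 + 10·log₁₀(4) = 85 + 6.021 = 91.02 dB SPL.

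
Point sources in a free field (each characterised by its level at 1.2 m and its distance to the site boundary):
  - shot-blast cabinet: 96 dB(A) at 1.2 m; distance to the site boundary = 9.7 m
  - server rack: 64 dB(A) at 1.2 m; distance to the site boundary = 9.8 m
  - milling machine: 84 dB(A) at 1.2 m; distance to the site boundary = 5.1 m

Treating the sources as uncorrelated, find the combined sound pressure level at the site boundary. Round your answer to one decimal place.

Apply inverse-square spreading to bring every level to the receiver, then sum 10^(L/10).
shot-blast cabinet: 96 − 20·log₁₀(9.7/1.2) = 96 − 18.15 = 77.85 dB(A).
server rack: 64 − 20·log₁₀(9.8/1.2) = 64 − 18.24 = 45.76 dB(A).
milling machine: 84 − 20·log₁₀(5.1/1.2) = 84 − 12.57 = 71.43 dB(A).
Σ 10^(L/10) = 7.487e+07 → L_total = 10·log₁₀(7.487e+07) = 78.74 dB(A).

78.7 dB(A)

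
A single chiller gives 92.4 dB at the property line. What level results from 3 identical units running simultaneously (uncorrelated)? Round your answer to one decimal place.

L_total = L₁ + 10·log₁₀ N for N identical incoherent sources.
L_total = 92.4 + 10·log₁₀(3) = 92.4 + 4.771 = 97.17 dB.

97.2 dB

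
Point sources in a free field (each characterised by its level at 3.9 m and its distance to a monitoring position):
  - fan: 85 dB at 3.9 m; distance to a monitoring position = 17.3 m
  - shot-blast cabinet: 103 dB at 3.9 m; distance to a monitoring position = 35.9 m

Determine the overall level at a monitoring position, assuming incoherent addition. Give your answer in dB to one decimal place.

Propagate each source to the receiver with L = L_ref − 20·log₁₀(r/r_ref), then add intensities.
fan: 85 − 20·log₁₀(17.3/3.9) = 85 − 12.94 = 72.06 dB.
shot-blast cabinet: 103 − 20·log₁₀(35.9/3.9) = 103 − 19.28 = 83.72 dB.
Σ 10^(L/10) = 2.515e+08 → L_total = 10·log₁₀(2.515e+08) = 84.01 dB.

84.0 dB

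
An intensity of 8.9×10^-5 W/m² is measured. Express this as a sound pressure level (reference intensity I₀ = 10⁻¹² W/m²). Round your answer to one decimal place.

Dividing by I₀ shifts the exponent by 12: I/I₀ = 8.9×10^7.
L = 10·(0.9494 + 7) = 79.49 dB.

79.5 dB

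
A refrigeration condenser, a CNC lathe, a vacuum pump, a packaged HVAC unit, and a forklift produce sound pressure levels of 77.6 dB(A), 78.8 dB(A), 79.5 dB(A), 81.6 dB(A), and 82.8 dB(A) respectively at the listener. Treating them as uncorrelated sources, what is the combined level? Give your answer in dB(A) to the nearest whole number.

87 dB(A)

For uncorrelated sources the intensities add, so convert each level to linear form, sum, and take 10·log₁₀ of the total.
Σ 10^(L/10) = 10^(77.6/10) + 10^(78.8/10) + 10^(79.5/10) + 10^(81.6/10) + 10^(82.8/10) = 5.576e+08.
L_total = 10·log₁₀(5.576e+08) = 87.46 dB(A).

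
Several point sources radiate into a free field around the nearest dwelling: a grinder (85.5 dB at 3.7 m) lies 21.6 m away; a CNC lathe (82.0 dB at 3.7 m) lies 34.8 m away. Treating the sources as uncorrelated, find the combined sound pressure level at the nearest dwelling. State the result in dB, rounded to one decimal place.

Apply inverse-square spreading to bring every level to the receiver, then sum 10^(L/10).
grinder: 85.5 − 20·log₁₀(21.6/3.7) = 85.5 − 15.33 = 70.17 dB.
CNC lathe: 82.0 − 20·log₁₀(34.8/3.7) = 82.0 − 19.47 = 62.53 dB.
Σ 10^(L/10) = 1.220e+07 → L_total = 10·log₁₀(1.220e+07) = 70.86 dB.

70.9 dB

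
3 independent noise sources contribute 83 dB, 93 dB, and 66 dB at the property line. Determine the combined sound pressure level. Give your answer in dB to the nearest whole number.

Incoherent sources combine by intensity addition: L_total = 10·log₁₀(Σ 10^(L_i/10)).
Σ 10^(L/10) = 10^(83/10) + 10^(93/10) + 10^(66/10) = 2.199e+09.
L_total = 10·log₁₀(2.199e+09) = 93.42 dB.

93 dB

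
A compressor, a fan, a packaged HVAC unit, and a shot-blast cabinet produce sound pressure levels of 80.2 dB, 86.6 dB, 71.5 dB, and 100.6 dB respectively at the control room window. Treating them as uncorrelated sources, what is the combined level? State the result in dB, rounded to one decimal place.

For uncorrelated sources the intensities add, so convert each level to linear form, sum, and take 10·log₁₀ of the total.
Σ 10^(L/10) = 10^(80.2/10) + 10^(86.6/10) + 10^(71.5/10) + 10^(100.6/10) = 1.206e+10.
L_total = 10·log₁₀(1.206e+10) = 100.81 dB.

100.8 dB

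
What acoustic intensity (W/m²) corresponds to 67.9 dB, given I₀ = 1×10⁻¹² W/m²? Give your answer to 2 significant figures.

L = 10·log₁₀(I/I₀) ⇒ I = I₀·10^(L/10) = 10⁻¹² × 10^6.79.

6.2e-06 W/m²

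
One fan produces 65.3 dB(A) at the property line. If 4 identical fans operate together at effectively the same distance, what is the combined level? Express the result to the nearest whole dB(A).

L_total = L₁ + 10·log₁₀ N for N identical incoherent sources.
L_total = 65.3 + 10·log₁₀(4) = 65.3 + 6.021 = 71.32 dB(A).

71 dB(A)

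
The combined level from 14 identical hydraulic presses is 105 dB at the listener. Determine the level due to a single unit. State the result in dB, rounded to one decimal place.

93.5 dB

14 equal contributions raise the level by 10·log₁₀ 14 = 11.461 dB, so each unit alone gives 105 − 11.461.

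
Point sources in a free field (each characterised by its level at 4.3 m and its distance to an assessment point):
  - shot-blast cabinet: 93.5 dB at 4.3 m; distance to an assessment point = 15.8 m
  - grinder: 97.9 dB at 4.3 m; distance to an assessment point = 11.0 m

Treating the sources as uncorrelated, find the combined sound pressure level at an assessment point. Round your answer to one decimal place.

First find each source's level at the receiver (point-source: −20·log₁₀(r/r_ref)), then combine on an intensity basis.
shot-blast cabinet: 93.5 − 20·log₁₀(15.8/4.3) = 93.5 − 11.30 = 82.20 dB.
grinder: 97.9 − 20·log₁₀(11.0/4.3) = 97.9 − 8.16 = 89.74 dB.
Σ 10^(L/10) = 1.108e+09 → L_total = 10·log₁₀(1.108e+09) = 90.45 dB.

90.4 dB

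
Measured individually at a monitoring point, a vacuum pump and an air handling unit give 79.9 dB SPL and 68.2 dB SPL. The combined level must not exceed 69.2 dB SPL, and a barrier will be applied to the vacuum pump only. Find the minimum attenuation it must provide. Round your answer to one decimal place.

Everything except the vacuum pump sums to 10^(68.2/10) = 6.607e+06 in linear terms, 68.20 dB SPL.
The limit corresponds to 10^(69.2/10) = 8.318e+06; subtracting the fixed part leaves 1.711e+06 for the vacuum pump, i.e. 62.33 dB SPL.
Required insertion loss = 79.9 − 62.33 = 17.57 dB.

17.6 dB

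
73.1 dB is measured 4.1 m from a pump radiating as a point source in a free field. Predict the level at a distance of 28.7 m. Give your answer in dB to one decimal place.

For a point source, L₂ = L₁ − 20·log₁₀(r₂/r₁).
L₂ = 73.1 − 20·log₁₀(28.7/4.1) = 73.1 − 16.902 = 56.20 dB.

56.2 dB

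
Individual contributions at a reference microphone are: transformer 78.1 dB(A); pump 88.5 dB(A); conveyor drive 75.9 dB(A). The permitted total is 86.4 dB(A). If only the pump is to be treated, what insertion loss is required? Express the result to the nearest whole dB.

Everything except the pump sums to 10^(78.1/10) + 10^(75.9/10) = 1.035e+08 in linear terms, 80.15 dB(A).
The limit corresponds to 10^(86.4/10) = 4.365e+08; subtracting the fixed part leaves 3.330e+08 for the pump, i.e. 85.23 dB(A).
So the pump must be reduced from 88.5 to 85.23 dB(A): IL = 3.27 dB.

3 dB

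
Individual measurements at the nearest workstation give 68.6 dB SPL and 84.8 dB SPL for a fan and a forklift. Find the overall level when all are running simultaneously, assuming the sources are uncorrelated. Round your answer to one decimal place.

84.9 dB SPL

Incoherent sources combine by intensity addition: L_total = 10·log₁₀(Σ 10^(L_i/10)).
Σ 10^(L/10) = 10^(68.6/10) + 10^(84.8/10) = 3.092e+08.
L_total = 10·log₁₀(3.092e+08) = 84.90 dB SPL.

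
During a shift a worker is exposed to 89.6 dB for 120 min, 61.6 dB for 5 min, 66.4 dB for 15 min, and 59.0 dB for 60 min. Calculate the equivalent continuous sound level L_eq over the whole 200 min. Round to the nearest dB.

Weight each interval's intensity by its duration and average over T = 200 min:
Σ tᵢ·10^(Lᵢ/10) = 120·10^(89.6/10) + 5·10^(61.6/10) + 15·10^(66.4/10) + 60·10^(59.0/10) = 1.096e+11.
L_eq = 10·log₁₀(1.096e+11/200) = 87.39 dB.

87 dB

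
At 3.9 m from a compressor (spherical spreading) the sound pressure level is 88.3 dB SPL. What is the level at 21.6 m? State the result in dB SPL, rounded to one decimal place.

73.4 dB SPL

Spherical spreading from a point source gives a 20·log₁₀(r₂/r₁) drop.
L₂ = 88.3 − 20·log₁₀(21.6/3.9) = 88.3 − 14.868 = 73.43 dB SPL.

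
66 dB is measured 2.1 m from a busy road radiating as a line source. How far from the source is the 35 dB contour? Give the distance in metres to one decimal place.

2643.7 m

For a line source L₁ − L₂ = 10·log₁₀(r₂/r₁), so r₂ = r₁·10^((L₁−L₂)/10).
r₂ = 2.1·10^((66−35)/10) = 2.1·10^(31.0/10) = 2643.74 m.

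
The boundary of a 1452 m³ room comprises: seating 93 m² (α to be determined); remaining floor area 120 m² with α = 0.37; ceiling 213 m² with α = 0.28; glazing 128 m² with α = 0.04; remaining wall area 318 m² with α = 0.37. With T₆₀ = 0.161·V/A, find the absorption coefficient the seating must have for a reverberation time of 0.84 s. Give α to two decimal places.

0.55

From T₆₀ = 0.161·V/A, the target T₆₀ = 0.84 s needs A = 0.161·1452/0.84 = 278.30 m².
Absorption from the other surfaces = 120·0.37 + 213·0.28 + 128·0.04 + 318·0.37 = 226.82 m², so the seating must supply 51.48 m² over 93 m².
α = 51.48/93 = 0.554.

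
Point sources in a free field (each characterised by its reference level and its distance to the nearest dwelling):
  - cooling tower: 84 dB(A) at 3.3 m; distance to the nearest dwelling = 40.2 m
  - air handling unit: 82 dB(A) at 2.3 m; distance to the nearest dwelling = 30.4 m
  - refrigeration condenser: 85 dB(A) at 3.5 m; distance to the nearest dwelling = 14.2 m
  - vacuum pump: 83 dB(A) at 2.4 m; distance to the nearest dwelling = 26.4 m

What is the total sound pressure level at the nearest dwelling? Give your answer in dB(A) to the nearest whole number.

74 dB(A)

First find each source's level at the receiver (point-source: −20·log₁₀(r/r_ref)), then combine on an intensity basis.
cooling tower: 84 − 20·log₁₀(40.2/3.3) = 84 − 21.71 = 62.29 dB(A).
air handling unit: 82 − 20·log₁₀(30.4/2.3) = 82 − 22.42 = 59.58 dB(A).
refrigeration condenser: 85 − 20·log₁₀(14.2/3.5) = 85 − 12.16 = 72.84 dB(A).
vacuum pump: 83 − 20·log₁₀(26.4/2.4) = 83 − 20.83 = 62.17 dB(A).
Σ 10^(L/10) = 2.346e+07 → L_total = 10·log₁₀(2.346e+07) = 73.70 dB(A).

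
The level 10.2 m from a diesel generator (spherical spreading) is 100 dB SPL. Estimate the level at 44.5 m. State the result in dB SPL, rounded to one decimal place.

Point-source attenuation: ΔL = 20·log₁₀(r₂/r₁) = 20·log₁₀(44.5/10.2) = 12.795 dB.
L₂ = 100 − 20·log₁₀(44.5/10.2) = 100 − 12.795 = 87.20 dB SPL.

87.2 dB SPL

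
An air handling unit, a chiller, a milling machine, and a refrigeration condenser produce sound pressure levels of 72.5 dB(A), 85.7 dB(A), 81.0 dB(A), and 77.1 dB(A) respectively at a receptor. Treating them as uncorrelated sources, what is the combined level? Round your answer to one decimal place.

Incoherent sources combine by intensity addition: L_total = 10·log₁₀(Σ 10^(L_i/10)).
Σ 10^(L/10) = 10^(72.5/10) + 10^(85.7/10) + 10^(81.0/10) + 10^(77.1/10) = 5.665e+08.
L_total = 10·log₁₀(5.665e+08) = 87.53 dB(A).

87.5 dB(A)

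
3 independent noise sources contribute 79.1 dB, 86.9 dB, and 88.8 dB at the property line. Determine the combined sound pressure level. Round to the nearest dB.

91 dB

For uncorrelated sources the intensities add, so convert each level to linear form, sum, and take 10·log₁₀ of the total.
Σ 10^(L/10) = 10^(79.1/10) + 10^(86.9/10) + 10^(88.8/10) = 1.330e+09.
L_total = 10·log₁₀(1.330e+09) = 91.24 dB.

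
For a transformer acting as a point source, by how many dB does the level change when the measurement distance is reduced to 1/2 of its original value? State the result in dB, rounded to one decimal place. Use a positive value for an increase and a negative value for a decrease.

+6.0 dB

A point source loses 6 dB per doubling of distance; generally ΔL = −20·log₁₀(r₂/r₁).
ΔL = −20·log₁₀(0.5) = +6.02 dB.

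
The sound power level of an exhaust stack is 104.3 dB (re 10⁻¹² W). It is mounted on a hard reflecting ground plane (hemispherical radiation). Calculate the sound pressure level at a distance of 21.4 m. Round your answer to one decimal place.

69.7 dB

The power spreads over a hemisphere of area 2π·r², so L_p = L_w − 10·log₁₀(2π·r²).
2π·r² = 2877 m², 10·log₁₀ of that is 34.590 dB.
L_p = 104.3 − 34.590 = 69.71 dB.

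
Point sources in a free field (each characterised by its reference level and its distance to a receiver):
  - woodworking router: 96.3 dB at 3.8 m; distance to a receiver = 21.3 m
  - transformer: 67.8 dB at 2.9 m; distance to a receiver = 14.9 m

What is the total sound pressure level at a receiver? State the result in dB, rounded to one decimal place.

81.3 dB

Apply inverse-square spreading to bring every level to the receiver, then sum 10^(L/10).
woodworking router: 96.3 − 20·log₁₀(21.3/3.8) = 96.3 − 14.97 = 81.33 dB.
transformer: 67.8 − 20·log₁₀(14.9/2.9) = 67.8 − 14.22 = 53.58 dB.
Σ 10^(L/10) = 1.360e+08 → L_total = 10·log₁₀(1.360e+08) = 81.34 dB.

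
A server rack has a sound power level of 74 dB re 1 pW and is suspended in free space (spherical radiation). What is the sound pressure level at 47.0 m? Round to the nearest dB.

30 dB

The power spreads over a sphere of area 4π·r², so L_p = L_w − 10·log₁₀(4π·r²).
4π·r² = 2.776e+04 m², 10·log₁₀ of that is 44.434 dB.
L_p = 74 − 44.434 = 29.57 dB.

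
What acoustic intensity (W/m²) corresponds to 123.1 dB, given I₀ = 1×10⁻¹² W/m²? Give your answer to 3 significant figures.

2.04 W/m²

L = 10·log₁₀(I/I₀) ⇒ I = I₀·10^(L/10) = 10⁻¹² × 10^12.31.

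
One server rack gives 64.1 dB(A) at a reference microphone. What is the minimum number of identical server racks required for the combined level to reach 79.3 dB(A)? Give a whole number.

34

N identical sources give L₁ + 10·log₁₀ N, so require 10·log₁₀ N ≥ 79.3 − 64.1 = 15.2 dB.
N ≥ 10^(15.2/10) = 33.113, so N = 34.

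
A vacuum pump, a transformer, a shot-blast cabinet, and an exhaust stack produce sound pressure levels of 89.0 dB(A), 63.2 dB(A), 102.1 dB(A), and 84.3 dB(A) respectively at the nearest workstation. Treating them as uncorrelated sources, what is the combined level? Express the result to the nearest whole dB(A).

Incoherent sources combine by intensity addition: L_total = 10·log₁₀(Σ 10^(L_i/10)).
Σ 10^(L/10) = 10^(89.0/10) + 10^(63.2/10) + 10^(102.1/10) + 10^(84.3/10) = 1.728e+10.
L_total = 10·log₁₀(1.728e+10) = 102.38 dB(A).

102 dB(A)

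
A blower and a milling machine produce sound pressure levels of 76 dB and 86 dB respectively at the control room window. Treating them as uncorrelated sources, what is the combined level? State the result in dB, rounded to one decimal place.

For uncorrelated sources the intensities add, so convert each level to linear form, sum, and take 10·log₁₀ of the total.
Σ 10^(L/10) = 10^(76/10) + 10^(86/10) = 4.379e+08.
L_total = 10·log₁₀(4.379e+08) = 86.41 dB.

86.4 dB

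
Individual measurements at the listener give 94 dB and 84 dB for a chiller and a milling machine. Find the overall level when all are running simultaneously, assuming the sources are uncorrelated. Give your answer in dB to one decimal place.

94.4 dB

Incoherent sources combine by intensity addition: L_total = 10·log₁₀(Σ 10^(L_i/10)).
Σ 10^(L/10) = 10^(94/10) + 10^(84/10) = 2.763e+09.
L_total = 10·log₁₀(2.763e+09) = 94.41 dB.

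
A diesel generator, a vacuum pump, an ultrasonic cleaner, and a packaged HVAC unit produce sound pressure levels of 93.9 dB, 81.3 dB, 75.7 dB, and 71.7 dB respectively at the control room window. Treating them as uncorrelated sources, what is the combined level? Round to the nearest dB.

For uncorrelated sources the intensities add, so convert each level to linear form, sum, and take 10·log₁₀ of the total.
Σ 10^(L/10) = 10^(93.9/10) + 10^(81.3/10) + 10^(75.7/10) + 10^(71.7/10) = 2.642e+09.
L_total = 10·log₁₀(2.642e+09) = 94.22 dB.

94 dB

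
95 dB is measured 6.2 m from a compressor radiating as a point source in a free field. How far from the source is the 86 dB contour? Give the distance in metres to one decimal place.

17.5 m

For a point source L₁ − L₂ = 20·log₁₀(r₂/r₁), so r₂ = r₁·10^((L₁−L₂)/20).
r₂ = 6.2·10^((95−86)/20) = 6.2·10^(9.0/20) = 17.47 m.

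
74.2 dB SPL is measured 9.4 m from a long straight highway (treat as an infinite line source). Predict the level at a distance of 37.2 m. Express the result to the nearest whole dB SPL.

For a line source, L₂ = L₁ − 10·log₁₀(r₂/r₁).
L₂ = 74.2 − 10·log₁₀(37.2/9.4) = 74.2 − 5.974 = 68.23 dB SPL.

68 dB SPL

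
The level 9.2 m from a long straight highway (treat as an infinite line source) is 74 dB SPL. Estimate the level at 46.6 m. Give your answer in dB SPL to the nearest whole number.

67 dB SPL

Line-source attenuation: ΔL = 10·log₁₀(r₂/r₁) = 10·log₁₀(46.6/9.2) = 7.046 dB.
L₂ = 74 − 10·log₁₀(46.6/9.2) = 74 − 7.046 = 66.95 dB SPL.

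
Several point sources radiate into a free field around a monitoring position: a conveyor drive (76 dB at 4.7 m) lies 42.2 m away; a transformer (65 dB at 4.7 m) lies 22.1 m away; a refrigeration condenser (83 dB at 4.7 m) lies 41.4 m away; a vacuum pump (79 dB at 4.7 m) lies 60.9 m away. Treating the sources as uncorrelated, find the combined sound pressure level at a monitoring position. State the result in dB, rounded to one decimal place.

Propagate each source to the receiver with L = L_ref − 20·log₁₀(r/r_ref), then add intensities.
conveyor drive: 76 − 20·log₁₀(42.2/4.7) = 76 − 19.06 = 56.94 dB.
transformer: 65 − 20·log₁₀(22.1/4.7) = 65 − 13.45 = 51.55 dB.
refrigeration condenser: 83 − 20·log₁₀(41.4/4.7) = 83 − 18.90 = 64.10 dB.
vacuum pump: 79 − 20·log₁₀(60.9/4.7) = 79 − 22.25 = 56.75 dB.
Σ 10^(L/10) = 3.682e+06 → L_total = 10·log₁₀(3.682e+06) = 65.66 dB.

65.7 dB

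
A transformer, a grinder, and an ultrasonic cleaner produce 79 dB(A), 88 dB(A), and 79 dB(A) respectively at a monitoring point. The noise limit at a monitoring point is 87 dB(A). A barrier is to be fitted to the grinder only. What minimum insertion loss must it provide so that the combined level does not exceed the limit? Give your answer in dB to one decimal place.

Fixed contribution from the other sources: Σ 10^(L/10) = 10^(79/10) + 10^(79/10) = 1.589e+08 (82.01 dB(A)).
The limit corresponds to 10^(87/10) = 5.012e+08; subtracting the fixed part leaves 3.423e+08 for the grinder, i.e. 85.34 dB(A).
So the grinder must be reduced from 88 to 85.34 dB(A): IL = 2.66 dB.

2.7 dB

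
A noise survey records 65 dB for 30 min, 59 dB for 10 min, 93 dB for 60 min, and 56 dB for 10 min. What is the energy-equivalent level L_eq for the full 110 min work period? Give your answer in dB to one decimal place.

90.4 dB

L_eq = 10·log₁₀[(1/T)·Σ tᵢ·10^(Lᵢ/10)] with T = 110 min.
Σ tᵢ·10^(Lᵢ/10) = 30·10^(65/10) + 10·10^(59/10) + 60·10^(93/10) + 10·10^(56/10) = 1.198e+11.
L_eq = 10·log₁₀(1.198e+11/110) = 90.37 dB.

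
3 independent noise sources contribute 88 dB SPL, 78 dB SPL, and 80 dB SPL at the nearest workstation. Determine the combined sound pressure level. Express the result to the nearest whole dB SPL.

For uncorrelated sources the intensities add, so convert each level to linear form, sum, and take 10·log₁₀ of the total.
Σ 10^(L/10) = 10^(88/10) + 10^(78/10) + 10^(80/10) = 7.941e+08.
L_total = 10·log₁₀(7.941e+08) = 89.00 dB SPL.

89 dB SPL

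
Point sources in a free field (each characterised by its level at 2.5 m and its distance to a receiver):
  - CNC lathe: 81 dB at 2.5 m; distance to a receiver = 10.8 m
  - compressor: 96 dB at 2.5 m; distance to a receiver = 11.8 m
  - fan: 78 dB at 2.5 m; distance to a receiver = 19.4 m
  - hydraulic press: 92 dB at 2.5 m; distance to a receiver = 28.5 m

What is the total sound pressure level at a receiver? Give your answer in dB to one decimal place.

Propagate each source to the receiver with L = L_ref − 20·log₁₀(r/r_ref), then add intensities.
CNC lathe: 81 − 20·log₁₀(10.8/2.5) = 81 − 12.71 = 68.29 dB.
compressor: 96 − 20·log₁₀(11.8/2.5) = 96 − 13.48 = 82.52 dB.
fan: 78 − 20·log₁₀(19.4/2.5) = 78 − 17.80 = 60.20 dB.
hydraulic press: 92 − 20·log₁₀(28.5/2.5) = 92 − 21.14 = 70.86 dB.
Σ 10^(L/10) = 1.987e+08 → L_total = 10·log₁₀(1.987e+08) = 82.98 dB.

83.0 dB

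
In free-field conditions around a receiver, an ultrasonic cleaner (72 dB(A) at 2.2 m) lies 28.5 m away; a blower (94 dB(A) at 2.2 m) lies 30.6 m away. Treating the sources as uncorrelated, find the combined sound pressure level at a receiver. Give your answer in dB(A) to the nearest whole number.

First find each source's level at the receiver (point-source: −20·log₁₀(r/r_ref)), then combine on an intensity basis.
ultrasonic cleaner: 72 − 20·log₁₀(28.5/2.2) = 72 − 22.25 = 49.75 dB(A).
blower: 94 − 20·log₁₀(30.6/2.2) = 94 − 22.87 = 71.13 dB(A).
Σ 10^(L/10) = 1.308e+07 → L_total = 10·log₁₀(1.308e+07) = 71.17 dB(A).

71 dB(A)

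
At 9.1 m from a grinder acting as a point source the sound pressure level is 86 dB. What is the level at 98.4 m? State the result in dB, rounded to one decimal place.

65.3 dB

Spherical spreading from a point source gives a 20·log₁₀(r₂/r₁) drop.
L₂ = 86 − 20·log₁₀(98.4/9.1) = 86 − 20.679 = 65.32 dB.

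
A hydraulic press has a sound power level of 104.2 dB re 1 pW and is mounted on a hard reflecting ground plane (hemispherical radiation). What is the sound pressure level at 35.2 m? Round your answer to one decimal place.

65.3 dB

The power spreads over a hemisphere of area 2π·r², so L_p = L_w − 10·log₁₀(2π·r²).
2π·r² = 7785 m², 10·log₁₀ of that is 38.913 dB.
L_p = 104.2 − 38.913 = 65.29 dB.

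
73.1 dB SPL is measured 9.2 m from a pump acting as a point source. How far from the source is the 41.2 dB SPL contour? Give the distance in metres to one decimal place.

Point-source spreading drops the level by 20·log₁₀(r₂/r₁); inverting, r₂/r₁ = 10^(ΔL/20).
r₂ = 9.2·10^((73.1−41.2)/20) = 9.2·10^(31.9/20) = 362.07 m.

362.1 m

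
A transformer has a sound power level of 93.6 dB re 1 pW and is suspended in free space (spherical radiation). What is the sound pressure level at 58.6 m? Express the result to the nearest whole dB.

The power spreads over a sphere of area 4π·r², so L_p = L_w − 10·log₁₀(4π·r²).
4π·r² = 4.315e+04 m², 10·log₁₀ of that is 46.350 dB.
L_p = 93.6 − 46.350 = 47.25 dB.

47 dB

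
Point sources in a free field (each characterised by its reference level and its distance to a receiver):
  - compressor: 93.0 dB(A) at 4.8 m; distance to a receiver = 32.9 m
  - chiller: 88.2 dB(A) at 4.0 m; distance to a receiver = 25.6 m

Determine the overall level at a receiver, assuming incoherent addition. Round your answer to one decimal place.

Apply inverse-square spreading to bring every level to the receiver, then sum 10^(L/10).
compressor: 93.0 − 20·log₁₀(32.9/4.8) = 93.0 − 16.72 = 76.28 dB(A).
chiller: 88.2 − 20·log₁₀(25.6/4.0) = 88.2 − 16.12 = 72.08 dB(A).
Σ 10^(L/10) = 5.860e+07 → L_total = 10·log₁₀(5.860e+07) = 77.68 dB(A).

77.7 dB(A)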